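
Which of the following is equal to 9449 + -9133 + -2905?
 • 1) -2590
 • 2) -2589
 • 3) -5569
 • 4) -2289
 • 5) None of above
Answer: 2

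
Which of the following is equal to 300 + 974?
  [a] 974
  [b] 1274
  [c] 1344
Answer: b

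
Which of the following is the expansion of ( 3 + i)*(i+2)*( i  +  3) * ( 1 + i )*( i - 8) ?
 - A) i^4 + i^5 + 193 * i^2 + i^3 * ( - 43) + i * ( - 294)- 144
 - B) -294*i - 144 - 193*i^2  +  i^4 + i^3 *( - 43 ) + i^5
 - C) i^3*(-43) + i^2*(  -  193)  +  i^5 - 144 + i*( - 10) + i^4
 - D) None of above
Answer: B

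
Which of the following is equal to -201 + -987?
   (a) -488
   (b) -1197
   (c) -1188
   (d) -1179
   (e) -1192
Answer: c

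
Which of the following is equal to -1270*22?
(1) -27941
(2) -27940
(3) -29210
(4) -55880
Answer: 2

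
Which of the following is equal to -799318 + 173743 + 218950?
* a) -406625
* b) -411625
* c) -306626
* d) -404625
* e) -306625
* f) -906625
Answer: a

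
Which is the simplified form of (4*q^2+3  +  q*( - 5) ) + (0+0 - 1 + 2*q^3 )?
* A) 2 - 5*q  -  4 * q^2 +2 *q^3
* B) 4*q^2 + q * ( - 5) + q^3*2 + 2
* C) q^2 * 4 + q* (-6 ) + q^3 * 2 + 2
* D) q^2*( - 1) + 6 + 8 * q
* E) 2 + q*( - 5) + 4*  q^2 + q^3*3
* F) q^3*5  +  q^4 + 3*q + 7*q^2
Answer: B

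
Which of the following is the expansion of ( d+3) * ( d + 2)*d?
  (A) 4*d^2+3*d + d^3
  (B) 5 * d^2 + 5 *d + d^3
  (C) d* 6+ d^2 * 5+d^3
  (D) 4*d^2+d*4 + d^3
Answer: C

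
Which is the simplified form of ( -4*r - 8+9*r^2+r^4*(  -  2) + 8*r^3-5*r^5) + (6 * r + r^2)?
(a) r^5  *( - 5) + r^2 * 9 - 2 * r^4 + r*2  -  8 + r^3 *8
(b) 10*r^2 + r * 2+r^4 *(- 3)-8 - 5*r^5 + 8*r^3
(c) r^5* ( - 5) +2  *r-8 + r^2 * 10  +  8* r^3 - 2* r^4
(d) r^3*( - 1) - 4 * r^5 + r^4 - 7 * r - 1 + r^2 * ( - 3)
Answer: c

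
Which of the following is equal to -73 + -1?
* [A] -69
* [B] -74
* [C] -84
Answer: B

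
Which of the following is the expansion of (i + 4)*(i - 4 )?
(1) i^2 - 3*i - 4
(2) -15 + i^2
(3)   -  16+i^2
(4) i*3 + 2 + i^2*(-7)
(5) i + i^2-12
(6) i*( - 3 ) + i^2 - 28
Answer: 3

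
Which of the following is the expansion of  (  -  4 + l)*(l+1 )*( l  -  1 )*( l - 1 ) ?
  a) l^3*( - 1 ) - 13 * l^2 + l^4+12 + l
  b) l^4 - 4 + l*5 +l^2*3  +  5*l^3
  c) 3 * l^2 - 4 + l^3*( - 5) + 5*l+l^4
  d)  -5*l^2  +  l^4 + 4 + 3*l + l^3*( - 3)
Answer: c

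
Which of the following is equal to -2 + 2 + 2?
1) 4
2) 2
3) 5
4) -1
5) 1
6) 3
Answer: 2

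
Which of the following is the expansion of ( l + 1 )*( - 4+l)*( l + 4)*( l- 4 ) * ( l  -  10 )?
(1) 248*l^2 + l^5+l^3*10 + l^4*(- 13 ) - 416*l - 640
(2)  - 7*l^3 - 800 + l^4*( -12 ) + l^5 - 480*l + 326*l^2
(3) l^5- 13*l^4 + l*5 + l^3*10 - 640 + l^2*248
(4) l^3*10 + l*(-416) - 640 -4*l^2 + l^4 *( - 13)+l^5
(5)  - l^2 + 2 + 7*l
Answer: 1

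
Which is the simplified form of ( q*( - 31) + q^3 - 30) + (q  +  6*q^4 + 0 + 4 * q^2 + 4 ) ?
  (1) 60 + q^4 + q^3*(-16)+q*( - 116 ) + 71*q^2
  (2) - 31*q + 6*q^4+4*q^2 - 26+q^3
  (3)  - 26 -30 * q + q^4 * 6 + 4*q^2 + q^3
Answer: 3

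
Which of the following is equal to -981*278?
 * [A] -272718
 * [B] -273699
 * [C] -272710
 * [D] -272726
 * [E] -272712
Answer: A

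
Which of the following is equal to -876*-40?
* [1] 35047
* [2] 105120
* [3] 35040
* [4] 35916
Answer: 3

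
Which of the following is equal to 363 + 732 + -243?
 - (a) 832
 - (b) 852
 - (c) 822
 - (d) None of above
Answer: b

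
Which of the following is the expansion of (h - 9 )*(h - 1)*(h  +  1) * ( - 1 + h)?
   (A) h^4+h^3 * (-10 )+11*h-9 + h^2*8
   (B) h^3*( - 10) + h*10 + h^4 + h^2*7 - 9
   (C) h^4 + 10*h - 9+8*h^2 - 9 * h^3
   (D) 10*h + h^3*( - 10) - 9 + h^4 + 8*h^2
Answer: D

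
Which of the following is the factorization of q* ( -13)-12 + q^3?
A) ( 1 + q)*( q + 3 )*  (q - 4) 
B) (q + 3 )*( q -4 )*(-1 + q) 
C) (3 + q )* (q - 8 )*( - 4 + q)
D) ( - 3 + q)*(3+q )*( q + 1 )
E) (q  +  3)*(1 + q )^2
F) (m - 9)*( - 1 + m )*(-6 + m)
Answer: A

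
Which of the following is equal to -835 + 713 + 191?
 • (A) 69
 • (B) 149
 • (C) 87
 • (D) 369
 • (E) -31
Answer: A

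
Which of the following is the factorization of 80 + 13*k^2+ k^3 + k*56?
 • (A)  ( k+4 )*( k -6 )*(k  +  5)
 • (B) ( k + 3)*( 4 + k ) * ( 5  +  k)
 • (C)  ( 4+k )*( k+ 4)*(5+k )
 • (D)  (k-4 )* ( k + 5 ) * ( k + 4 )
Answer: C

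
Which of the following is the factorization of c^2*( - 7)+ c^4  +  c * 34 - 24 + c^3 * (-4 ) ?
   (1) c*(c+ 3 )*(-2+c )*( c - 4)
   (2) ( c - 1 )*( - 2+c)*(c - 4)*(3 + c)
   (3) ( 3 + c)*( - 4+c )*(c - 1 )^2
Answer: 2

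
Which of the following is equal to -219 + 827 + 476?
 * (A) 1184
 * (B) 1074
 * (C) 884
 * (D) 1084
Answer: D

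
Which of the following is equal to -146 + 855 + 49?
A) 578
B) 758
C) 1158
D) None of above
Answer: B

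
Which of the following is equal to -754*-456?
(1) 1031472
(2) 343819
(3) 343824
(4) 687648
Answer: 3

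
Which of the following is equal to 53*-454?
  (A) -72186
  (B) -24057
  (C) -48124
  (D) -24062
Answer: D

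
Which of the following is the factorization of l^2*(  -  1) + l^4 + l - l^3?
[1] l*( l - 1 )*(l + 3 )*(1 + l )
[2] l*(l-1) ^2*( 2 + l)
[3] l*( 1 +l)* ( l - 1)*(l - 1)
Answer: 3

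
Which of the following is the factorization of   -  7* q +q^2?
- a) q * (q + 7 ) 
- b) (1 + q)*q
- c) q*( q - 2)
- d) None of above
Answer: d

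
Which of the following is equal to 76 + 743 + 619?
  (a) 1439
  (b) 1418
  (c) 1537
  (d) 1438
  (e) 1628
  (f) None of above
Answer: d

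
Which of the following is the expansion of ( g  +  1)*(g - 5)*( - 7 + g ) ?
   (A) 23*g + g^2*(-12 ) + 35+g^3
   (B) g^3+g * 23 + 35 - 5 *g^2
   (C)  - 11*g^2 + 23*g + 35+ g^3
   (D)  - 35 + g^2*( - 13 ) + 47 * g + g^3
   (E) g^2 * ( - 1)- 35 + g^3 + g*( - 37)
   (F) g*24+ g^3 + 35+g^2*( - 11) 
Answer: C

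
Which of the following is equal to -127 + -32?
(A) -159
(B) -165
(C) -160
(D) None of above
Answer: A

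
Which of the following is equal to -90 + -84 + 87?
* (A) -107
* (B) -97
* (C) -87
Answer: C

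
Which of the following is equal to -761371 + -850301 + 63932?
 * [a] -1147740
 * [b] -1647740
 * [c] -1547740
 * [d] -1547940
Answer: c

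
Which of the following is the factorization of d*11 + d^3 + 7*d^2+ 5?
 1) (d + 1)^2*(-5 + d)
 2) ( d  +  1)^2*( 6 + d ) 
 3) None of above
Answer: 3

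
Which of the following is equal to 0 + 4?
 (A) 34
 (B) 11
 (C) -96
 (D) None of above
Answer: D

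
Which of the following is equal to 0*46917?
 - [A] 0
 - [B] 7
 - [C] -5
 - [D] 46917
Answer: A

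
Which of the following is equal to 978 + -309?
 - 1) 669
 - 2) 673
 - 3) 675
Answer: 1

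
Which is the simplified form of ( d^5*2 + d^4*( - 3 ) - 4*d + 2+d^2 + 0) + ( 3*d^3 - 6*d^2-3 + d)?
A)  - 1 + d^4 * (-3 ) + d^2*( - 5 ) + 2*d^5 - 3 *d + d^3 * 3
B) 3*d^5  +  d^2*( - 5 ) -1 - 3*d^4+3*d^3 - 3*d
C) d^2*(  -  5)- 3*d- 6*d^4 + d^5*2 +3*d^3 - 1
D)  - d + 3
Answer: A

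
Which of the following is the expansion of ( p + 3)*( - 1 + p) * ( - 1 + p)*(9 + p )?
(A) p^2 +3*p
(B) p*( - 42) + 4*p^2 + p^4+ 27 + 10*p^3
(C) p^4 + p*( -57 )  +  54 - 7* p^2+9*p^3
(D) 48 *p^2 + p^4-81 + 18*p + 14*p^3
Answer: B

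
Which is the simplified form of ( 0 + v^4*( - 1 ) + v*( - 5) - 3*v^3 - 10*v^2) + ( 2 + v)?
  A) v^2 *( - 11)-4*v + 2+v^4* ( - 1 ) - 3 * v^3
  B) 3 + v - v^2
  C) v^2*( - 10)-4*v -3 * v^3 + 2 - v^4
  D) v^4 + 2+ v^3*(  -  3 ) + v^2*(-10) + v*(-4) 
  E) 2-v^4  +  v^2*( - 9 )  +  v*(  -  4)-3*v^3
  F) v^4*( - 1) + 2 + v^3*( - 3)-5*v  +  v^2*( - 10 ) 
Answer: C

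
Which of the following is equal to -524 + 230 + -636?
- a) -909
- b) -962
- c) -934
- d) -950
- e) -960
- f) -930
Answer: f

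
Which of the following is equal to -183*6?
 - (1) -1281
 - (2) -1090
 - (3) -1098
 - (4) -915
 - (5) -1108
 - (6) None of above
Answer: 3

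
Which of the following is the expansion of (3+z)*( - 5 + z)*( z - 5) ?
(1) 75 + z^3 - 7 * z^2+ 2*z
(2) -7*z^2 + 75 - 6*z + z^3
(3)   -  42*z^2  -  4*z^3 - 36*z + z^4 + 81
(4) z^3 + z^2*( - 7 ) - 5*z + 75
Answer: 4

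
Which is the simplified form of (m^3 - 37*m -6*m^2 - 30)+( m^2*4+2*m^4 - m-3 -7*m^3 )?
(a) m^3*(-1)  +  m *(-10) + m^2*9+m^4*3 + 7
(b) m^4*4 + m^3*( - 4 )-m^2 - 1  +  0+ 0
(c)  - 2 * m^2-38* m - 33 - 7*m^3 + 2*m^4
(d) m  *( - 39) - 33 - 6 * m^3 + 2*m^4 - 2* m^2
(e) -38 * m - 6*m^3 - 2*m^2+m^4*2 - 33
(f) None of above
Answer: e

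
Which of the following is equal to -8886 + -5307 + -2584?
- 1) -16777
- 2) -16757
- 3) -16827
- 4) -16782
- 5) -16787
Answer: 1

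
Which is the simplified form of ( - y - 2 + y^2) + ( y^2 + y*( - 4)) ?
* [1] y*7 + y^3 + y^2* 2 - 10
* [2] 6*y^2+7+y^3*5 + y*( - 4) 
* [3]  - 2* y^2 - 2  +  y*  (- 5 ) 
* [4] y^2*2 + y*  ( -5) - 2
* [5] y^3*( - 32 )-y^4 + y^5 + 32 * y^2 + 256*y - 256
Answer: 4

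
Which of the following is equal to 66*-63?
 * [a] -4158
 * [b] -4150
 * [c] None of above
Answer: a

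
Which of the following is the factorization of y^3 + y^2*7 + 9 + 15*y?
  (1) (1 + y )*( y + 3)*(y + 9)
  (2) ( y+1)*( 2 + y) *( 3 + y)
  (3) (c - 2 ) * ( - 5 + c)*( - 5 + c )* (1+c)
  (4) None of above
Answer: 4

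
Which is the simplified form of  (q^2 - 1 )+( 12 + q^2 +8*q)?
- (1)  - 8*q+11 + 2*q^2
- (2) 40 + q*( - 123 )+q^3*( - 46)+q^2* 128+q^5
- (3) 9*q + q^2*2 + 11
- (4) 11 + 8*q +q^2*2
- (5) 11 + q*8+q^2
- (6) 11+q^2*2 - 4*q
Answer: 4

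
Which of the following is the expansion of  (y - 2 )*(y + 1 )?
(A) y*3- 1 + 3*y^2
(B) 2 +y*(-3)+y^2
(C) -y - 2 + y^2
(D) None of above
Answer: C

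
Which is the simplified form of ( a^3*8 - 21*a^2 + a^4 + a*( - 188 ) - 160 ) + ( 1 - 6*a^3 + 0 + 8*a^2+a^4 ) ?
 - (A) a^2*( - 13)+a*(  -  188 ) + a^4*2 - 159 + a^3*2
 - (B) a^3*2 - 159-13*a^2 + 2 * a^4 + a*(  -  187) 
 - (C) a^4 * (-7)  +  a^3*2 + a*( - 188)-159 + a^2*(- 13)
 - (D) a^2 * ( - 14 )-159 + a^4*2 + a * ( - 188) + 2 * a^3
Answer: A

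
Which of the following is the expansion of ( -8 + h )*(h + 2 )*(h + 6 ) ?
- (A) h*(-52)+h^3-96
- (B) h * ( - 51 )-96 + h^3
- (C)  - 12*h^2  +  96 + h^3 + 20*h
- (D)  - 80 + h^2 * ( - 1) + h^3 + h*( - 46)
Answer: A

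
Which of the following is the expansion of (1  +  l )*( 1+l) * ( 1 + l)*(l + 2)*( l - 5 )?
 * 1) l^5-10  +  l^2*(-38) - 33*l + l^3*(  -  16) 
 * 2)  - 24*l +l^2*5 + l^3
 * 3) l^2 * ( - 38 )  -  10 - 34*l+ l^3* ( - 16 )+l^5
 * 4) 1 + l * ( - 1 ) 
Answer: 1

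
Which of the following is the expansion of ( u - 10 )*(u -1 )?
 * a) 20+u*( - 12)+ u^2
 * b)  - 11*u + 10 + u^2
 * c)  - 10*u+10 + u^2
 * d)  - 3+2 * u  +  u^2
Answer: b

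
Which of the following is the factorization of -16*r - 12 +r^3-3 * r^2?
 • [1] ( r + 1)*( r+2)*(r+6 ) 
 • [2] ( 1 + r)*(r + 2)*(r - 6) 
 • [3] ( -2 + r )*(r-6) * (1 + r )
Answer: 2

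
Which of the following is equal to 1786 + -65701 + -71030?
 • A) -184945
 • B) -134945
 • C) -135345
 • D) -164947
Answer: B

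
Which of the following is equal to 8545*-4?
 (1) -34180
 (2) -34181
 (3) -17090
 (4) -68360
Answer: 1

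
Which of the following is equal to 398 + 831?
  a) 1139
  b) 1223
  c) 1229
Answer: c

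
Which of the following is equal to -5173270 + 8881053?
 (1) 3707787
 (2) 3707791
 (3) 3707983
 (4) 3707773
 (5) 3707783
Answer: 5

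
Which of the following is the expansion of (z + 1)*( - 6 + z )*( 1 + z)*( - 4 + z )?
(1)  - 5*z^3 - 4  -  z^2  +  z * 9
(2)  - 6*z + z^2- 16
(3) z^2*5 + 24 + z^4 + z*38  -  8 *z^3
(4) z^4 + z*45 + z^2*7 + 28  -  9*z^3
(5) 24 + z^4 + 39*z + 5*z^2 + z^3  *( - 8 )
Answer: 3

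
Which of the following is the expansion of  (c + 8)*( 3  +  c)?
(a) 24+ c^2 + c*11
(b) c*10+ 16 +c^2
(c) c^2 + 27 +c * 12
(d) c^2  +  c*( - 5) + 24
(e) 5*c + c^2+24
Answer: a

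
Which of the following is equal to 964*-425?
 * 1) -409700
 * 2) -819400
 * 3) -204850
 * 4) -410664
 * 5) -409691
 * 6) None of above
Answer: 1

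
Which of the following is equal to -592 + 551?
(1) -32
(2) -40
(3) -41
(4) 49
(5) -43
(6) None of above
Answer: 3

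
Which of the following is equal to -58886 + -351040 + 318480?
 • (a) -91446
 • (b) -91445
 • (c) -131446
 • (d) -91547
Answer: a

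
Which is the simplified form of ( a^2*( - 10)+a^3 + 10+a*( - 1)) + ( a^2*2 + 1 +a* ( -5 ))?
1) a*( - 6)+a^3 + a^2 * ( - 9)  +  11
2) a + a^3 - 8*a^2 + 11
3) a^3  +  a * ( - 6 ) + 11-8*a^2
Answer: 3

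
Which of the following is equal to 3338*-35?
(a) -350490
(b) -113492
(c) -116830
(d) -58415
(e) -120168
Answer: c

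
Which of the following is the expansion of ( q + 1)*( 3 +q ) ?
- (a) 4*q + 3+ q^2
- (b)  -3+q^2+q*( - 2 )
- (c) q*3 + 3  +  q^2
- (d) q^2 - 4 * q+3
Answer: a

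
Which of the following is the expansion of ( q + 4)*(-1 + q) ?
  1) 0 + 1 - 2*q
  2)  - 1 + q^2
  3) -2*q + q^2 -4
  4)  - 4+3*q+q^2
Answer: 4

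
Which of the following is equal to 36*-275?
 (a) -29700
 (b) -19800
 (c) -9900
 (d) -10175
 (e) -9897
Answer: c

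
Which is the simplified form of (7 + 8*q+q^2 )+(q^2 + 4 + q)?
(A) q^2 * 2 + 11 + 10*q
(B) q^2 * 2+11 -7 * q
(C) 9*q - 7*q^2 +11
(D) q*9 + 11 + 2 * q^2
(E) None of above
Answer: D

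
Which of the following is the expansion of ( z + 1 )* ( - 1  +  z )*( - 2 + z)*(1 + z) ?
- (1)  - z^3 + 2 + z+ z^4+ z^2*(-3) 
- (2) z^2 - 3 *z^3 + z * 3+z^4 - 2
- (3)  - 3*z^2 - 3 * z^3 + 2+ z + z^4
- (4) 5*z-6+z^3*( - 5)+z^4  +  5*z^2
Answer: 1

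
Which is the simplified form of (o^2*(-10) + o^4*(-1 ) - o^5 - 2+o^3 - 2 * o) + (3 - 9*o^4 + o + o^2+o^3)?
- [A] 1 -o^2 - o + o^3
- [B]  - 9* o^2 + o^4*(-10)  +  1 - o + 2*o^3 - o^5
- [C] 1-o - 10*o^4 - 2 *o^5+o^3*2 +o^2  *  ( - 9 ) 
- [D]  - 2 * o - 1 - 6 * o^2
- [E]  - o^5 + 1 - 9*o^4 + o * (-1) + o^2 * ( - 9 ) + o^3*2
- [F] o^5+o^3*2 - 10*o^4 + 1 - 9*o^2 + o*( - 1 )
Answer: B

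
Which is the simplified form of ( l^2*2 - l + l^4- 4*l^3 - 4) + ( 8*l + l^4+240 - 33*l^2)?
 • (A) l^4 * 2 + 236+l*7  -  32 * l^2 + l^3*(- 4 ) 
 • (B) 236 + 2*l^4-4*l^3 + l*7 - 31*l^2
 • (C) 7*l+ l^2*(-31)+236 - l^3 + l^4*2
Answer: B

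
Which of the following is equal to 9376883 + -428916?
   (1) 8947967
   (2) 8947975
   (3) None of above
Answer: 1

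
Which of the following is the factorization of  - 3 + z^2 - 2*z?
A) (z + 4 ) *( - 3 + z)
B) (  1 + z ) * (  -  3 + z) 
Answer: B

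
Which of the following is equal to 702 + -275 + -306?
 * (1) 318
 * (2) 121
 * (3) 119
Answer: 2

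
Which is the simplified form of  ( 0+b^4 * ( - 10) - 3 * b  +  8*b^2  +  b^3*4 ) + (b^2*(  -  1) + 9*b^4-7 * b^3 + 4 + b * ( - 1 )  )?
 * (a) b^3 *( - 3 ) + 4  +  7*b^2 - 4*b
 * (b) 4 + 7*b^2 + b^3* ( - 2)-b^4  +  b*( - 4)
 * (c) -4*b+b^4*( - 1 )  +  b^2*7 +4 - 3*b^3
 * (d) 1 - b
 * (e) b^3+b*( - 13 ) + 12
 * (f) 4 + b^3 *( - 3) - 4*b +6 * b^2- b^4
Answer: c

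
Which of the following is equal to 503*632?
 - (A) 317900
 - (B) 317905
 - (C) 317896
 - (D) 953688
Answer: C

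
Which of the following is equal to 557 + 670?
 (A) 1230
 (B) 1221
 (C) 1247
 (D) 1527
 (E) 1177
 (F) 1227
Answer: F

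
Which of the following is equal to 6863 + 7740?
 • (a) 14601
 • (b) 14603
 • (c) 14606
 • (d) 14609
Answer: b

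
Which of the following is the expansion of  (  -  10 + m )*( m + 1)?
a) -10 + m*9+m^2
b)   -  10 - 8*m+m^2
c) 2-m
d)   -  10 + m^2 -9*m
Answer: d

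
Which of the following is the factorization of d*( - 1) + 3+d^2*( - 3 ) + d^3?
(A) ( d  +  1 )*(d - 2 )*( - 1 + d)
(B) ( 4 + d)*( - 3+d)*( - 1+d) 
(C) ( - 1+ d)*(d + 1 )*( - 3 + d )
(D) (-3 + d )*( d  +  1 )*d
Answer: C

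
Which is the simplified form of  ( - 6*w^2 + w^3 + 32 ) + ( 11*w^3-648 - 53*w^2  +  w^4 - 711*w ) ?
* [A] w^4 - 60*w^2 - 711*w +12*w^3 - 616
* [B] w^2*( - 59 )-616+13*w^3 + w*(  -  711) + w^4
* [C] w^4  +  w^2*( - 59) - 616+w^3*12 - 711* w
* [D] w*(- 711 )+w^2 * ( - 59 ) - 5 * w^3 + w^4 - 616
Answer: C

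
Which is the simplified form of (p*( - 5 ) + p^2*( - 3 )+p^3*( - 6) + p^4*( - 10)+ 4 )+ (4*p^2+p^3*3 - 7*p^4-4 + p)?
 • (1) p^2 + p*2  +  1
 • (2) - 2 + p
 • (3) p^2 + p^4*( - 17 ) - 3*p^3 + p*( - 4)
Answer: 3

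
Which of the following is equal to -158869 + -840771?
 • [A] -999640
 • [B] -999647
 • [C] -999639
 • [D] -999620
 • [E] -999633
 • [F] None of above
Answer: A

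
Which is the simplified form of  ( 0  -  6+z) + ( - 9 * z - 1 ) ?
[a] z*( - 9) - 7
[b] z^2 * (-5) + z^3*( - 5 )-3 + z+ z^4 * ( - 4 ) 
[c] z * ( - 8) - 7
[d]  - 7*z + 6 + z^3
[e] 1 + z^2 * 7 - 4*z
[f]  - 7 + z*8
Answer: c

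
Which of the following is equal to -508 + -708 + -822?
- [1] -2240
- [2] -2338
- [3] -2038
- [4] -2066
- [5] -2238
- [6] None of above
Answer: 3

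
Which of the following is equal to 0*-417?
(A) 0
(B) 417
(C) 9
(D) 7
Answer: A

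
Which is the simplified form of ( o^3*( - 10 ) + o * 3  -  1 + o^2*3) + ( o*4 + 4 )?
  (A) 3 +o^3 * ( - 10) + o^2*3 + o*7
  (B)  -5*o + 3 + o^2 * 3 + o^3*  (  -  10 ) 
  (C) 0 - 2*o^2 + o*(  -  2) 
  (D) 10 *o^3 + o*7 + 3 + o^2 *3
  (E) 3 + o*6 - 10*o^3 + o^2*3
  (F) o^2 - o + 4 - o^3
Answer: A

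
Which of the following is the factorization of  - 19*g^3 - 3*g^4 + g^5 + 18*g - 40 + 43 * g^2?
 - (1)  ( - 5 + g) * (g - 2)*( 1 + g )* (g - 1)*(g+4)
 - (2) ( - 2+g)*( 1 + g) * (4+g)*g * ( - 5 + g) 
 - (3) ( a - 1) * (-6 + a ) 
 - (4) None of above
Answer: 1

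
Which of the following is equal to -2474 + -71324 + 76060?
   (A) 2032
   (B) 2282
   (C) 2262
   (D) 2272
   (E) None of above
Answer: C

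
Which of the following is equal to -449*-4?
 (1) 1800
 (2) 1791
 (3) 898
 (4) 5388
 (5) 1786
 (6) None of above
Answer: 6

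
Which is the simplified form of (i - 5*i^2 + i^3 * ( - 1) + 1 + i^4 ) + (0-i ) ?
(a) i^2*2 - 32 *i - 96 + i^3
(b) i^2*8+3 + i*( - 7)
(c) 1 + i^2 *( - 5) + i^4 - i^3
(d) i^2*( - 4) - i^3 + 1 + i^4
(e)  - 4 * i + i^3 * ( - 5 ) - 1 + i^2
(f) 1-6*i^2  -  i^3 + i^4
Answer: c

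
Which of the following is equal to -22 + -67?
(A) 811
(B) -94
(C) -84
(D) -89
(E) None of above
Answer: D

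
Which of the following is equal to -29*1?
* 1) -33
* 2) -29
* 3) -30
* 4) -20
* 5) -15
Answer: 2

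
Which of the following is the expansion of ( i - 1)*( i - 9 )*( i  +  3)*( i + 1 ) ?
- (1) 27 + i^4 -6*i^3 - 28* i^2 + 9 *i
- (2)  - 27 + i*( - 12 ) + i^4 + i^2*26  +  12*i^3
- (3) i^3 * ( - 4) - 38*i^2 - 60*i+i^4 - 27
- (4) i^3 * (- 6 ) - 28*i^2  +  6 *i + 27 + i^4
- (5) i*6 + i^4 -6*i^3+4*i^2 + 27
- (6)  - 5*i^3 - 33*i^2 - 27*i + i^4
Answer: 4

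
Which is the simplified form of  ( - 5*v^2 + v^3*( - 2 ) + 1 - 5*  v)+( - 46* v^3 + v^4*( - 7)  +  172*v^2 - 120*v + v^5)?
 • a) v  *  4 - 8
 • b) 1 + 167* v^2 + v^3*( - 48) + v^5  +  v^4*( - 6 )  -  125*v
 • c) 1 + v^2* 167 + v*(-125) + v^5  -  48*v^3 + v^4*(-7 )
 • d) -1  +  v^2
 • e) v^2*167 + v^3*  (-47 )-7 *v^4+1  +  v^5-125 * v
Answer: c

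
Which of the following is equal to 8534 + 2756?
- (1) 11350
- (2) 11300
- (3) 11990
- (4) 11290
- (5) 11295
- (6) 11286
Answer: 4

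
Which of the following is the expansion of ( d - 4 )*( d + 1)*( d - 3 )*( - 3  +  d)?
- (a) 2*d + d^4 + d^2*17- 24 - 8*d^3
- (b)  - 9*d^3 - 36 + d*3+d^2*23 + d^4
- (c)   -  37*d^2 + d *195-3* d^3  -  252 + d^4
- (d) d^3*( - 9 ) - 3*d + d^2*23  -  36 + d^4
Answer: d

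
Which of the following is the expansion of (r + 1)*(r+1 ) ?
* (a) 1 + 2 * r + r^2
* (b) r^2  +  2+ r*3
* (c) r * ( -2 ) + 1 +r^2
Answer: a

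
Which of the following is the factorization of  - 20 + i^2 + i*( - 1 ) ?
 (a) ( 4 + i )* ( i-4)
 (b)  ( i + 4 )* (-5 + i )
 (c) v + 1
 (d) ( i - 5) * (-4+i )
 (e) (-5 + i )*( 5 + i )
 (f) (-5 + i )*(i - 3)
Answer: b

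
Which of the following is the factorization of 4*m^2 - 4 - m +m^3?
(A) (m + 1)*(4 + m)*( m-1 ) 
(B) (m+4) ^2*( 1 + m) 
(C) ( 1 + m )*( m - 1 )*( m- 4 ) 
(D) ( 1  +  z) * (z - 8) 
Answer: A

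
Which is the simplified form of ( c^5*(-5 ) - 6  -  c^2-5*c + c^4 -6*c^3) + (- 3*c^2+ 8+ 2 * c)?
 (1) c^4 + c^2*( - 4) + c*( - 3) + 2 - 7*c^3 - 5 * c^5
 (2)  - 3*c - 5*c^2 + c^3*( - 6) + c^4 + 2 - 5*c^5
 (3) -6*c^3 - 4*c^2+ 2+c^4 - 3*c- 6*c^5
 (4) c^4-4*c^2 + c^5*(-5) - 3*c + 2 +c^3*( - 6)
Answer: 4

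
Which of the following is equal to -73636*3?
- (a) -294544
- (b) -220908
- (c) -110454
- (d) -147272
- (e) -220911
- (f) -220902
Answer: b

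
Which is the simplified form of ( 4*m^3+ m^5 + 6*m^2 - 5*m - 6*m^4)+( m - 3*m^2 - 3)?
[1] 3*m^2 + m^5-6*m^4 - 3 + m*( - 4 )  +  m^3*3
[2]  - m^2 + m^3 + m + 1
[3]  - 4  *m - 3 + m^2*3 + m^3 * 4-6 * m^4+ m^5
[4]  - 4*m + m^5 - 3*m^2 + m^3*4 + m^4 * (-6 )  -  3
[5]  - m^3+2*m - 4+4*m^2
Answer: 3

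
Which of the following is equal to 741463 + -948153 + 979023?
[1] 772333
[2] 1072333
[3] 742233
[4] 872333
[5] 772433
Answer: 1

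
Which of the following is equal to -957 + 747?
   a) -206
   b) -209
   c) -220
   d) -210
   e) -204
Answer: d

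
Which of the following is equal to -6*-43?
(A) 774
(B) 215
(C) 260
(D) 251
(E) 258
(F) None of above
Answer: E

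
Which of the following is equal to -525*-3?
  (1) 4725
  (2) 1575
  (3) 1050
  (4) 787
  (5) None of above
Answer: 2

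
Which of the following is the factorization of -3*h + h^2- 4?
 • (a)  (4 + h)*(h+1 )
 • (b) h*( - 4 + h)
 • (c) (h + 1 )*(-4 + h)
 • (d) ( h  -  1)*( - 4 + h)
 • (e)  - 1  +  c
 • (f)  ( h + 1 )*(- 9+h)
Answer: c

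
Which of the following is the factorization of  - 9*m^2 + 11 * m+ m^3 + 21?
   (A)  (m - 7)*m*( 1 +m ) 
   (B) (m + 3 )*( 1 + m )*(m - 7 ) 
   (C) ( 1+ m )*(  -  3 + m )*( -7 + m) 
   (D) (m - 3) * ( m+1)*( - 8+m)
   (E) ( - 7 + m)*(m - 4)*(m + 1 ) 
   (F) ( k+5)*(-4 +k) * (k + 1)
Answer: C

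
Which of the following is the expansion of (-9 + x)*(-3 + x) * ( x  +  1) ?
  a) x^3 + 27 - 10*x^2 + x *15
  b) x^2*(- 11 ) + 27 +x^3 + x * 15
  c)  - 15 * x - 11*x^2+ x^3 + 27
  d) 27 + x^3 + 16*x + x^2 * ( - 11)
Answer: b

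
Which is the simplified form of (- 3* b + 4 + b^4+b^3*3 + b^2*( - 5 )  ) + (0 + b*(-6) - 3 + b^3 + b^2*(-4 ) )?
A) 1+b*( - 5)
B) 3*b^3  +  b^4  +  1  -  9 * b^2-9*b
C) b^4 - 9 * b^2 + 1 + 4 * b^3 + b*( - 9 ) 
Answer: C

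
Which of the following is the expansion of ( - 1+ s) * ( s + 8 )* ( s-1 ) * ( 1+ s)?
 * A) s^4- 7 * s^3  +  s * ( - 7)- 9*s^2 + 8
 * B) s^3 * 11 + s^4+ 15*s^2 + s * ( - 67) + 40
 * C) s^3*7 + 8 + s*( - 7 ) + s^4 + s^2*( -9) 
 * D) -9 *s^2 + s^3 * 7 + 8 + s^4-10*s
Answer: C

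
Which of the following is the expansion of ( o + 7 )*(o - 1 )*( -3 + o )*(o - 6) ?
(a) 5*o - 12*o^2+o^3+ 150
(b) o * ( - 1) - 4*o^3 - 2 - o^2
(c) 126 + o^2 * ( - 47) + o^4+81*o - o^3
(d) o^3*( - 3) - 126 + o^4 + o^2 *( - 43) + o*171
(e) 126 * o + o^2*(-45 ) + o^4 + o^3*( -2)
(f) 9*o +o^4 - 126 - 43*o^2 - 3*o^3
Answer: d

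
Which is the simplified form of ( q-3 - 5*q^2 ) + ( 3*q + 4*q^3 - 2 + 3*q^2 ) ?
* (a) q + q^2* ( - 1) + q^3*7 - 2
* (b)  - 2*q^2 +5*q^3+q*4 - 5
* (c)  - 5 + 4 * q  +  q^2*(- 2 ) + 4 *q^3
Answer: c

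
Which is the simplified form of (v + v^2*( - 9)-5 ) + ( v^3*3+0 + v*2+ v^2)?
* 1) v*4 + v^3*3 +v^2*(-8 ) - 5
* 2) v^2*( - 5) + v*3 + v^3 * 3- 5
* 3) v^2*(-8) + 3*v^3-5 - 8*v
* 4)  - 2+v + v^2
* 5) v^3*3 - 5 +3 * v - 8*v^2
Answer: 5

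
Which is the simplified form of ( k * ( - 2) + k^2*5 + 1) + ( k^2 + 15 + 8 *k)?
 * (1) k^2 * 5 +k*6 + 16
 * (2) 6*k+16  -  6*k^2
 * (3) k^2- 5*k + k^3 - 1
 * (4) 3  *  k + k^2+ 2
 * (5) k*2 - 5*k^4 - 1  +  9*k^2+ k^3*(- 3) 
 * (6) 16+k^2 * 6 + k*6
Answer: 6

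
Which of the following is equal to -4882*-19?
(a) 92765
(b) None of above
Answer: b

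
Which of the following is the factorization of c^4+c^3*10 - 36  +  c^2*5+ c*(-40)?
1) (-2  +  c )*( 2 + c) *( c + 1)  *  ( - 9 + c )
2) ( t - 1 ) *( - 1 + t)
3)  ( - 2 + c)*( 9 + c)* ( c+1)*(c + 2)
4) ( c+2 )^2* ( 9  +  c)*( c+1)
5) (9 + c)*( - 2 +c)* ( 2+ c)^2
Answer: 3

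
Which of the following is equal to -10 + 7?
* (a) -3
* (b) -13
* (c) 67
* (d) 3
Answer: a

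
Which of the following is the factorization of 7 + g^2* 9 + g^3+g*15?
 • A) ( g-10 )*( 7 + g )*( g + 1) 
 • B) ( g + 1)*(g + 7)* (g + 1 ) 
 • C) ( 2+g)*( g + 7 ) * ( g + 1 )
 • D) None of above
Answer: B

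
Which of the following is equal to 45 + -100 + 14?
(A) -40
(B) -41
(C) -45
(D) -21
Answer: B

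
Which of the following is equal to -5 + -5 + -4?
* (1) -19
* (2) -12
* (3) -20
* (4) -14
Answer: 4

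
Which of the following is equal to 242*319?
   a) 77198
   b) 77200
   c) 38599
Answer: a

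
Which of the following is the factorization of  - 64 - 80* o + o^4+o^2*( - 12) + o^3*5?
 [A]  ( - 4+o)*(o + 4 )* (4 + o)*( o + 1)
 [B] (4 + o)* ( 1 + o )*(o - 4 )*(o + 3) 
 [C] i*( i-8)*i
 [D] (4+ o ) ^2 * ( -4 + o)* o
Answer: A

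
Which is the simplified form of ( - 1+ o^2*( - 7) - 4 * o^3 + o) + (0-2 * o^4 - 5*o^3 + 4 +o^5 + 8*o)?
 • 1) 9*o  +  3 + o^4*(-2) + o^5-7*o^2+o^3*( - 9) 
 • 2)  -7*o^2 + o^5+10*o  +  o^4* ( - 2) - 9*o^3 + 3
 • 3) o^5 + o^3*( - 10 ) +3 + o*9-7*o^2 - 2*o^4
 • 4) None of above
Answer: 1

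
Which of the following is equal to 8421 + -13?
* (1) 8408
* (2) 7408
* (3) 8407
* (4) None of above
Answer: 1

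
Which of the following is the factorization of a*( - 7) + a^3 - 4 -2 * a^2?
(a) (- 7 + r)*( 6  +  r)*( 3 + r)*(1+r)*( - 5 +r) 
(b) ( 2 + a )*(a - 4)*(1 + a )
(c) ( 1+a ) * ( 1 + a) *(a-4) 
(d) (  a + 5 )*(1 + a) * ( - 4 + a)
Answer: c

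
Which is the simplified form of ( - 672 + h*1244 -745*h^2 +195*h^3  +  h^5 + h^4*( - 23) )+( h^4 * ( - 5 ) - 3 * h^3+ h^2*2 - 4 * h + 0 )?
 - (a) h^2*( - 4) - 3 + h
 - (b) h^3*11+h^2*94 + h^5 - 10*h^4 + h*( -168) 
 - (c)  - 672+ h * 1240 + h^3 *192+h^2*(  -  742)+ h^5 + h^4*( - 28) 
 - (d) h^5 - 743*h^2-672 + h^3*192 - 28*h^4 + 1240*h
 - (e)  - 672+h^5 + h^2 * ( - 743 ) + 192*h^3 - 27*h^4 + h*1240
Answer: d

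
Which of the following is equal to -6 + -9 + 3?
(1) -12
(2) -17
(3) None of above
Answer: 1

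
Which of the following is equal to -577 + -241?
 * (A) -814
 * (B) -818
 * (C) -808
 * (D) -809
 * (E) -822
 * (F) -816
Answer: B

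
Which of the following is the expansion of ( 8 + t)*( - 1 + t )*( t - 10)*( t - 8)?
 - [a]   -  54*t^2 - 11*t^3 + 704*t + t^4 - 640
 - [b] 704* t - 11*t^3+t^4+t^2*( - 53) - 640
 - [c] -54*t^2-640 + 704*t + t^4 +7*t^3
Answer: a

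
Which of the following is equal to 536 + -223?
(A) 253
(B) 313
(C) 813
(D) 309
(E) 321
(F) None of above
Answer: B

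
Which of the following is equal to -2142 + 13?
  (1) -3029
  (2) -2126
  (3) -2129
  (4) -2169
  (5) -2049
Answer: 3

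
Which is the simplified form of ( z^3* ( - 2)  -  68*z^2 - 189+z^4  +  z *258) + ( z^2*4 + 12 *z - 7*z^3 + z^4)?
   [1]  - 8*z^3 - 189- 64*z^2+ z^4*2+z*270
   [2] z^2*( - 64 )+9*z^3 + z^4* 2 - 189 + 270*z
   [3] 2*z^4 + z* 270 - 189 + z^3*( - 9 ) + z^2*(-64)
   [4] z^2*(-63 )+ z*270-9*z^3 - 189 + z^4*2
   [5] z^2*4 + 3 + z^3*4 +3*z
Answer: 3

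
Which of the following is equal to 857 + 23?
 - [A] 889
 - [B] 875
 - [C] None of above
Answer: C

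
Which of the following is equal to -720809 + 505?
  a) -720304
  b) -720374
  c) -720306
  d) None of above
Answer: a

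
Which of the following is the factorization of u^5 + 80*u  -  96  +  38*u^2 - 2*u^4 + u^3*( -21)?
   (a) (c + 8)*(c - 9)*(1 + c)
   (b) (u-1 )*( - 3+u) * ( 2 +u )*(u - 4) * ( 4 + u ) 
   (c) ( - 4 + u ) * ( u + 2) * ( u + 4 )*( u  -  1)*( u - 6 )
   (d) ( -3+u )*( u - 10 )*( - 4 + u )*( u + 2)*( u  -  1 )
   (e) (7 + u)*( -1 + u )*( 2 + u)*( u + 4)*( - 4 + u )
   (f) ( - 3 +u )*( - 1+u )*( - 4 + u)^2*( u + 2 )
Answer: b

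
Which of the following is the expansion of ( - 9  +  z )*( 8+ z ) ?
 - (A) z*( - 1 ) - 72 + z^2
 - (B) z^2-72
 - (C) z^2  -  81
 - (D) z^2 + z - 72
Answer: A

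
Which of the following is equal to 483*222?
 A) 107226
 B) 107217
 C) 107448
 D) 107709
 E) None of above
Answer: A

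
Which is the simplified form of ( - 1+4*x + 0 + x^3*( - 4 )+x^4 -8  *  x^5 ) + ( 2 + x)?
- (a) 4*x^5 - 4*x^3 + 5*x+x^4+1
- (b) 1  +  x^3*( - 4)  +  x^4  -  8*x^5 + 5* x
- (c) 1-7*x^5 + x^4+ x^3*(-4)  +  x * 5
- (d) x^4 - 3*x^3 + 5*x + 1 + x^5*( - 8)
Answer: b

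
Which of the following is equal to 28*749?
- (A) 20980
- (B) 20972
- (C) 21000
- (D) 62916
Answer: B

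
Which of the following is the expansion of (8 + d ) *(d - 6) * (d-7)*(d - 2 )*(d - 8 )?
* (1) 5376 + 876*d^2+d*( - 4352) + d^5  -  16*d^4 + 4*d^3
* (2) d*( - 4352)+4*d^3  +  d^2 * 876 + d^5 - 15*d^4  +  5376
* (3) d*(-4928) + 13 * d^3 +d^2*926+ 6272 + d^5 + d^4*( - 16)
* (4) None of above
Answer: 2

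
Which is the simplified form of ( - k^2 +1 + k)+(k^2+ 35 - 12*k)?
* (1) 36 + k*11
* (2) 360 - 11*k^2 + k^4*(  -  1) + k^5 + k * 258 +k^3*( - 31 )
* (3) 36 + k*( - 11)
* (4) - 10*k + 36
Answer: 3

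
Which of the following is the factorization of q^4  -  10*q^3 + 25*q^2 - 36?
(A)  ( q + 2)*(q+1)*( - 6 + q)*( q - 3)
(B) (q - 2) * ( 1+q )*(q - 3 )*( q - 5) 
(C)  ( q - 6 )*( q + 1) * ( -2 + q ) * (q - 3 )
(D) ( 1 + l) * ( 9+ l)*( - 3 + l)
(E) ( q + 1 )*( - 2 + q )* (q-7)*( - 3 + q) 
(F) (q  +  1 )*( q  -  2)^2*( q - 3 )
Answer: C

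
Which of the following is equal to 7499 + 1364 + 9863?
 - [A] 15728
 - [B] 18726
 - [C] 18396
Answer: B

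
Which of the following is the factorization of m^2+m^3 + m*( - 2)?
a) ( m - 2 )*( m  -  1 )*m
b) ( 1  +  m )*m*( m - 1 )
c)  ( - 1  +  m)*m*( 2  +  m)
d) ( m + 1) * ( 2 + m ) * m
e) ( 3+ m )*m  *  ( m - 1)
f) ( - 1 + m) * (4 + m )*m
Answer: c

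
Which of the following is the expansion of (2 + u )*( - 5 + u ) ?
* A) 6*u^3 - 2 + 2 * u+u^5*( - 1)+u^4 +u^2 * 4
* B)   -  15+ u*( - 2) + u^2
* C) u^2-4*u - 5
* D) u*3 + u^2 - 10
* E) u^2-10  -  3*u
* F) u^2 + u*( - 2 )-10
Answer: E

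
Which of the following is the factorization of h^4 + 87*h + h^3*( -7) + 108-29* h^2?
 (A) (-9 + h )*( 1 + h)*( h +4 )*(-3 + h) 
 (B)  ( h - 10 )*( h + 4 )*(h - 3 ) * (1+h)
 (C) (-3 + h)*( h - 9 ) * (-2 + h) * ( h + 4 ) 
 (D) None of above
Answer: A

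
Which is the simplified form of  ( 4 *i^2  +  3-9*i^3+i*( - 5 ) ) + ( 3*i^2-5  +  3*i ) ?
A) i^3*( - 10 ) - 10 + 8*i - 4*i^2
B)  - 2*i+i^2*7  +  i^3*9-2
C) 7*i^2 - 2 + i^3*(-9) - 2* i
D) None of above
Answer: C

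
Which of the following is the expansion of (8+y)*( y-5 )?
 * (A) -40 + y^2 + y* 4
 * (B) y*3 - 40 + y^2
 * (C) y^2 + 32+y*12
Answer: B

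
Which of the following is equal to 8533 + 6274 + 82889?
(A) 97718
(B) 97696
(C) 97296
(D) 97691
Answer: B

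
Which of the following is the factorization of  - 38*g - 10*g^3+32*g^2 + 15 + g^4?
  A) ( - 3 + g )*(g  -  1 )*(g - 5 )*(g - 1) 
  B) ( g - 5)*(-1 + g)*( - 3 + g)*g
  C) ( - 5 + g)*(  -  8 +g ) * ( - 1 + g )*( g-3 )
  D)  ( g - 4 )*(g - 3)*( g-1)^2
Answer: A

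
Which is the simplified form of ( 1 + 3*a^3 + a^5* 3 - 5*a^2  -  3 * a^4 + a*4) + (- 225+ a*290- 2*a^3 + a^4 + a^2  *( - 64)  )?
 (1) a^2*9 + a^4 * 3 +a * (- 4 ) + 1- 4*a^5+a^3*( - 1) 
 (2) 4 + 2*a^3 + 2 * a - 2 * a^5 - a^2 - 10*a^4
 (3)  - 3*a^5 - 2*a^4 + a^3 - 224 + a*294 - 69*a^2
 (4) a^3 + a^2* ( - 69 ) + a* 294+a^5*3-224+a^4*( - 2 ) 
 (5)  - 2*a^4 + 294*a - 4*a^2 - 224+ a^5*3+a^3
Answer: 4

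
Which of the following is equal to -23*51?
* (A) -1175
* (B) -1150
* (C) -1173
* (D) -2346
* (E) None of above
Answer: C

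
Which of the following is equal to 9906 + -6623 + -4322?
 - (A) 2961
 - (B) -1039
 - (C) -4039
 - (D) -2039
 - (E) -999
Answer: B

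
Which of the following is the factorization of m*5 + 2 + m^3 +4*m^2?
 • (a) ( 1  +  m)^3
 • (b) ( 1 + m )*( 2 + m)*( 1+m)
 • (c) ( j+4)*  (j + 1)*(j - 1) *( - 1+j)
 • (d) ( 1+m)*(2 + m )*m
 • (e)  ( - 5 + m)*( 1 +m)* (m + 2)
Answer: b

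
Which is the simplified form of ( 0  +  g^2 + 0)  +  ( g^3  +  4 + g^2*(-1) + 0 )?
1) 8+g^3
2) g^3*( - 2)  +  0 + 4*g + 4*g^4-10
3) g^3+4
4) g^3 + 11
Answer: 3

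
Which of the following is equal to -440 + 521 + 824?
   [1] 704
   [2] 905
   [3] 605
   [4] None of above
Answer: 2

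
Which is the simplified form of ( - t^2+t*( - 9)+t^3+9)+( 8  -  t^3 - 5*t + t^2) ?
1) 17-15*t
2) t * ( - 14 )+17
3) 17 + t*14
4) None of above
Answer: 2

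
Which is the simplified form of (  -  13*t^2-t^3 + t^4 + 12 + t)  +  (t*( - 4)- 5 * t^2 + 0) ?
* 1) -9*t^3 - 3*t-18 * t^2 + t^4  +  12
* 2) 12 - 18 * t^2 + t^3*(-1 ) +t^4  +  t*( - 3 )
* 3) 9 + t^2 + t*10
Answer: 2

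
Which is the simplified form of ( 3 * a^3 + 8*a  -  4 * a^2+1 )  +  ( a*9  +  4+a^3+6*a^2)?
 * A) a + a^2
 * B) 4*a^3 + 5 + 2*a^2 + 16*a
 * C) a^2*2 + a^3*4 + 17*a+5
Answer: C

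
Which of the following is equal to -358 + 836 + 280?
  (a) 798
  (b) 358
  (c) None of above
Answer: c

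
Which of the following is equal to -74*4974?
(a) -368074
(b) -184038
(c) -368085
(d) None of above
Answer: d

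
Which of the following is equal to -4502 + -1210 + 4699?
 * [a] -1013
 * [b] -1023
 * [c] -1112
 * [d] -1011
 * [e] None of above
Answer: a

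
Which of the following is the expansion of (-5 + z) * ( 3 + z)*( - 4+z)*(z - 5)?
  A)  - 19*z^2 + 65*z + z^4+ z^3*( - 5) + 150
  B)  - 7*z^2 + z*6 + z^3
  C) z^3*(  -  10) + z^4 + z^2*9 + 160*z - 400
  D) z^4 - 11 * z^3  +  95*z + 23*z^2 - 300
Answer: D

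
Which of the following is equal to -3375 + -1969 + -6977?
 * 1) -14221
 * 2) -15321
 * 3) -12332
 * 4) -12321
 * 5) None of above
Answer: 4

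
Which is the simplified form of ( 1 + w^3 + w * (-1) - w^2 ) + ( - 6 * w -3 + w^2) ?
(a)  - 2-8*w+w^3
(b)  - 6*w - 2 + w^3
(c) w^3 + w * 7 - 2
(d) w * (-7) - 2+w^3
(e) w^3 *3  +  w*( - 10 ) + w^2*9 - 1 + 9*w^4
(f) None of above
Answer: d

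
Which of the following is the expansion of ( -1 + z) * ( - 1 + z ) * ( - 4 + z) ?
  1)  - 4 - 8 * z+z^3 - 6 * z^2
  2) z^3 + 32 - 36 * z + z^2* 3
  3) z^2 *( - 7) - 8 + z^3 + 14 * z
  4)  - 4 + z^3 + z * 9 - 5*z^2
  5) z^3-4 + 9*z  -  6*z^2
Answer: 5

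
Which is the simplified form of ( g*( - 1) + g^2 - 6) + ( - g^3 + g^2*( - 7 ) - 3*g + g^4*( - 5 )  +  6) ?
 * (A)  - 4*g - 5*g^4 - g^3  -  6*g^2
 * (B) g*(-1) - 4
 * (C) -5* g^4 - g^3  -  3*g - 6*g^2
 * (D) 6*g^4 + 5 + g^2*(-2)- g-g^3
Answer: A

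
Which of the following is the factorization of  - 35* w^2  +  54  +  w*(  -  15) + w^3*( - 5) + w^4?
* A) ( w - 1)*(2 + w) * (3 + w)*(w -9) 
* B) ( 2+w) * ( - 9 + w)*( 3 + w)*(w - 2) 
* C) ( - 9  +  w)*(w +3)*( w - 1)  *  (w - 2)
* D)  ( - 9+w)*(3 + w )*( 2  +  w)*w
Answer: A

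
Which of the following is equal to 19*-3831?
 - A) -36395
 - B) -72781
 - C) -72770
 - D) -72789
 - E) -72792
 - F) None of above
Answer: D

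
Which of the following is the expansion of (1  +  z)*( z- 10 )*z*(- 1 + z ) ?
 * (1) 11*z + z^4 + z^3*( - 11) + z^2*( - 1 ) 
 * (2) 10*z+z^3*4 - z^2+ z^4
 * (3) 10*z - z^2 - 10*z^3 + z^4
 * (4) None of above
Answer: 3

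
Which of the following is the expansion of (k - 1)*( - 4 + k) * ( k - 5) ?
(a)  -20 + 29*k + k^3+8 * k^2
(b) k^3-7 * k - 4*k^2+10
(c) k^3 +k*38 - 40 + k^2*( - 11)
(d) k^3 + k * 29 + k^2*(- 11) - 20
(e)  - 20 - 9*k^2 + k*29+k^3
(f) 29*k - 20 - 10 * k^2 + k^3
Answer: f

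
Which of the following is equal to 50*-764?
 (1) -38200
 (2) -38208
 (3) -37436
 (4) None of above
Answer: 1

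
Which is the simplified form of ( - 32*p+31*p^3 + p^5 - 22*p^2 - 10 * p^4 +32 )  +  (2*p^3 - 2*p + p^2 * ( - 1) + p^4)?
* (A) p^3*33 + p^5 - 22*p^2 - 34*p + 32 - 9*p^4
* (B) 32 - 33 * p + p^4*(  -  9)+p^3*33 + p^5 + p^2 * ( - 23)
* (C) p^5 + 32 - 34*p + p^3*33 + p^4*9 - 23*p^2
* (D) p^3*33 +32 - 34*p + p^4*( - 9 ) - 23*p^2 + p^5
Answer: D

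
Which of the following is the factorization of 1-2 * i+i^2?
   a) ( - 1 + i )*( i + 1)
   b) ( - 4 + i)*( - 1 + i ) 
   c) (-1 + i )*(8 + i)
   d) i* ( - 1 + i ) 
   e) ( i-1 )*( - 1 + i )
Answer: e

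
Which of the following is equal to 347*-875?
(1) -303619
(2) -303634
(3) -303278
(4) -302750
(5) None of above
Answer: 5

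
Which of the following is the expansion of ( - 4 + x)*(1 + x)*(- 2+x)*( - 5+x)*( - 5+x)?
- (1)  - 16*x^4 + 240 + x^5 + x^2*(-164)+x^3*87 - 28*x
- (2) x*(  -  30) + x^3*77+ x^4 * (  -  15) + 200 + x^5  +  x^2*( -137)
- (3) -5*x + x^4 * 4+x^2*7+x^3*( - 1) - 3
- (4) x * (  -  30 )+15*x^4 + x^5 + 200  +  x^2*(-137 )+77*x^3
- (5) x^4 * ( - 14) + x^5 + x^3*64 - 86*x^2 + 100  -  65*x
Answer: 2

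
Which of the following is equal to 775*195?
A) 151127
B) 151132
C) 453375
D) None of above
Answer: D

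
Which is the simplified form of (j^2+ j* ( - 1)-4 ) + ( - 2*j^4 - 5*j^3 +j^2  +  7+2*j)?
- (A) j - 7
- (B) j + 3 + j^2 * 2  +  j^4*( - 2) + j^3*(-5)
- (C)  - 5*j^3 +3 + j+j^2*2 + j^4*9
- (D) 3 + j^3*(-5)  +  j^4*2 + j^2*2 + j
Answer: B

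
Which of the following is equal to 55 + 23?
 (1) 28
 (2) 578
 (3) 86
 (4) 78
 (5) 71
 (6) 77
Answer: 4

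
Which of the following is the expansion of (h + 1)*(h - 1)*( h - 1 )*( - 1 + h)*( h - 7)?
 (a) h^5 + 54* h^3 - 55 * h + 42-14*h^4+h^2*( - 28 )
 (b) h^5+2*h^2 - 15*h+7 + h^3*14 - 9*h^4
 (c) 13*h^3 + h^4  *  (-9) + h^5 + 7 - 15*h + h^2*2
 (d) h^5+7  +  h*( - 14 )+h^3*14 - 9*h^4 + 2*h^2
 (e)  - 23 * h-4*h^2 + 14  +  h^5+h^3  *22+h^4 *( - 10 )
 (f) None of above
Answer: b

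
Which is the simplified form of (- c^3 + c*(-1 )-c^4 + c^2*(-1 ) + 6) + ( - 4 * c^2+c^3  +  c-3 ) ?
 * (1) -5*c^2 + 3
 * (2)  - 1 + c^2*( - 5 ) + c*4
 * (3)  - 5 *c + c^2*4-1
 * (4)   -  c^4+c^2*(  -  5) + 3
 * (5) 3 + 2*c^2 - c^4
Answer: 4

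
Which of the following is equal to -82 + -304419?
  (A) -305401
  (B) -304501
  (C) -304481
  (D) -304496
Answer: B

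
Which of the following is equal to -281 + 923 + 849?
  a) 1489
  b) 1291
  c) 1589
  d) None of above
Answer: d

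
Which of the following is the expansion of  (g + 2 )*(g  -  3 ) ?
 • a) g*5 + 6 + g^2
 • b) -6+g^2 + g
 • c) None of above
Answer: c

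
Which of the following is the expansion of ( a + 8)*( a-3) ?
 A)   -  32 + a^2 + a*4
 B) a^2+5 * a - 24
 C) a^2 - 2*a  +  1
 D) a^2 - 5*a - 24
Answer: B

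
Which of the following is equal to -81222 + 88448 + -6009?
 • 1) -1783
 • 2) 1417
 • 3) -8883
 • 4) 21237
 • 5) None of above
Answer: 5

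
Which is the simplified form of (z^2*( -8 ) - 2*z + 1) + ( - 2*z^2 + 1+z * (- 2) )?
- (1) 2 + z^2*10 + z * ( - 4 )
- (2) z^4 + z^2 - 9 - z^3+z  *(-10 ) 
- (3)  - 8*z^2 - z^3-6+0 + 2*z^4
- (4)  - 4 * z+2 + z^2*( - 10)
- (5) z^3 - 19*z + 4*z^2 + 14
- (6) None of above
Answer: 4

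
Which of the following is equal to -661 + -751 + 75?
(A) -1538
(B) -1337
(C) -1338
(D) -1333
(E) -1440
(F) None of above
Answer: B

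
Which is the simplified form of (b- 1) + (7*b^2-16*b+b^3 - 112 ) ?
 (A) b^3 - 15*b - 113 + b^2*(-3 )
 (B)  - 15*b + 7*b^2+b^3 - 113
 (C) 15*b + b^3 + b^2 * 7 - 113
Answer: B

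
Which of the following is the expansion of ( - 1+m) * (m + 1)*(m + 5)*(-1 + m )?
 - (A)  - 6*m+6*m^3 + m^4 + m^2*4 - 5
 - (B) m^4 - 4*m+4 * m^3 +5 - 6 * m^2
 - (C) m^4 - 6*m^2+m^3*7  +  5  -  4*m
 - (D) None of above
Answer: B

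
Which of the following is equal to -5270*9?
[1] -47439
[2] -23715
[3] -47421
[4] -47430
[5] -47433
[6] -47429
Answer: 4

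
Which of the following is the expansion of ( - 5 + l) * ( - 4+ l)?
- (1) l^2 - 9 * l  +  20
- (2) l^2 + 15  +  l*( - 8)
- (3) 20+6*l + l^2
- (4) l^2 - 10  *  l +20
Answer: 1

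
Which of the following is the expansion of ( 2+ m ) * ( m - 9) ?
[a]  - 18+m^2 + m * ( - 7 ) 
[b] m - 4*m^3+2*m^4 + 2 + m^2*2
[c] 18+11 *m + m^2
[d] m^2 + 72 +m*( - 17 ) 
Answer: a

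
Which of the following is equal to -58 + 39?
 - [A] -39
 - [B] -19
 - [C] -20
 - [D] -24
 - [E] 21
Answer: B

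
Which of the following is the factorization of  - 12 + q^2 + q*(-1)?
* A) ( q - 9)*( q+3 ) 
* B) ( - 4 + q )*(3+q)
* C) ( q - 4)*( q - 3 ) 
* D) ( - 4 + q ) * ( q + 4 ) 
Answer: B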